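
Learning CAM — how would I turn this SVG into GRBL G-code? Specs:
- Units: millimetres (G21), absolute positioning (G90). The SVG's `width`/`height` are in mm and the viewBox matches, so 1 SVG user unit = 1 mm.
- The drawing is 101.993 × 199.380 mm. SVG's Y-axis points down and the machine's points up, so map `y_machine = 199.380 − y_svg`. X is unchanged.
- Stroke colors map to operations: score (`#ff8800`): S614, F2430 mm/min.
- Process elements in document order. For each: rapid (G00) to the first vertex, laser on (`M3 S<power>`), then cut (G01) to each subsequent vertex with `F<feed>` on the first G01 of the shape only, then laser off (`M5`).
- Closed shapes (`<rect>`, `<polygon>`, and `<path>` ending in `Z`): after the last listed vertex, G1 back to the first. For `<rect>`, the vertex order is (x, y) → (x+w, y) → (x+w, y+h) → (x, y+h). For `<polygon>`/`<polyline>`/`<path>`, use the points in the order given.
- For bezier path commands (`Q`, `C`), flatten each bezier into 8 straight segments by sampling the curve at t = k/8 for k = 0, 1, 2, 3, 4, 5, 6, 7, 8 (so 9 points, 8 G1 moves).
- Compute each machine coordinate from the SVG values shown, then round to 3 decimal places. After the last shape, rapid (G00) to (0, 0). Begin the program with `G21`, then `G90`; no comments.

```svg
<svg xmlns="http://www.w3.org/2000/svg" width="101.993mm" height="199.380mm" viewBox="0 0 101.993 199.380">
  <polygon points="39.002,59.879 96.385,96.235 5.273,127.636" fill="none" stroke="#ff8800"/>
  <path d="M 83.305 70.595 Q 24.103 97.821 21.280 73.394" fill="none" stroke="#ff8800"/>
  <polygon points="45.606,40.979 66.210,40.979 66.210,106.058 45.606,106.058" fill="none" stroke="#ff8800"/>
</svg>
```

Since the viewBox matches the mm dimensions, user units are millimetres directly. The only transform is the Y-flip y_m = 199.380 − y_svg.

Shape 1 is a closed polygon drawn with `<polygon>`. Its stroke #ff8800 means score at S614, F2430. After flipping Y the toolpath is (39.002,139.501) → (96.385,103.145) → (5.273,71.744) → (39.002,139.501), returning to the start.

Shape 2 is a quadratic bezier drawn with `<path>`. Its stroke #ff8800 means score at S614, F2430. After flipping Y the toolpath is (83.305,128.785) → (69.385,122.786) → (57.228,118.400) → (46.832,115.629) → (38.198,114.472) → (31.326,114.929) → (26.215,117.001) → (22.867,120.686) → (21.280,125.986).

Shape 3 is a rectangle drawn with `<polygon>`. Its stroke #ff8800 means score at S614, F2430. After flipping Y the toolpath is (45.606,158.401) → (66.210,158.401) → (66.210,93.322) → (45.606,93.322) → (45.606,158.401), returning to the start.

G21
G90
G00 X39.002 Y139.501
M3 S614
G01 X96.385 Y103.145 F2430
G01 X5.273 Y71.744
G01 X39.002 Y139.501
M5
G00 X83.305 Y128.785
M3 S614
G01 X69.385 Y122.786 F2430
G01 X57.228 Y118.400
G01 X46.832 Y115.629
G01 X38.198 Y114.472
G01 X31.326 Y114.929
G01 X26.215 Y117.001
G01 X22.867 Y120.686
G01 X21.280 Y125.986
M5
G00 X45.606 Y158.401
M3 S614
G01 X66.210 Y158.401 F2430
G01 X66.210 Y93.322
G01 X45.606 Y93.322
G01 X45.606 Y158.401
M5
G00 X0.000 Y0.000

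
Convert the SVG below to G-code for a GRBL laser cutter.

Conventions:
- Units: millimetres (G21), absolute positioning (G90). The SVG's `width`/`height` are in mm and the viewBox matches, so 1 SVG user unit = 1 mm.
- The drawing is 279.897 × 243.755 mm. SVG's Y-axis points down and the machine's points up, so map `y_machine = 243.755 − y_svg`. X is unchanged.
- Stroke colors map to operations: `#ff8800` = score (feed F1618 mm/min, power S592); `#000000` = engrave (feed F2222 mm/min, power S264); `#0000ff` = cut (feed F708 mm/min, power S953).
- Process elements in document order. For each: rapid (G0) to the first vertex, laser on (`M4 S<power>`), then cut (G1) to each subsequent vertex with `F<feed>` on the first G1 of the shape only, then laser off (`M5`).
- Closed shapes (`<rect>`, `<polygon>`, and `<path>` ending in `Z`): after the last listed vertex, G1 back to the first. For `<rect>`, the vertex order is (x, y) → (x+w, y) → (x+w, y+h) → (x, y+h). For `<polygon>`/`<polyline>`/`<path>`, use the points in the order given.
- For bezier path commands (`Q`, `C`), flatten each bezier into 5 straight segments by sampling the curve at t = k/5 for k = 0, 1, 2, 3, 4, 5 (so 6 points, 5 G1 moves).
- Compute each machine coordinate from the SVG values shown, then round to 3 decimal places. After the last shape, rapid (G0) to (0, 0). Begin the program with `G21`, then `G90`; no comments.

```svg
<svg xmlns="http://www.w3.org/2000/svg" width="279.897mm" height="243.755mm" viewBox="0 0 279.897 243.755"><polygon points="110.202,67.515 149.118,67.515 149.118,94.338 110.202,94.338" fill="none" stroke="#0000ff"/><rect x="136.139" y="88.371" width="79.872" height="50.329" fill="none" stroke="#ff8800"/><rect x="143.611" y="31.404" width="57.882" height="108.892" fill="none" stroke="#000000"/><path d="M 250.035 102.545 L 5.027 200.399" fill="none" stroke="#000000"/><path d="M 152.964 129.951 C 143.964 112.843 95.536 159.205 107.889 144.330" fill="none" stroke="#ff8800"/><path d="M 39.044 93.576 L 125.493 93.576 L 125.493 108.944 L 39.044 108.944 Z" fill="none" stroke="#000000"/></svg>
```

Since the viewBox matches the mm dimensions, user units are millimetres directly. The only transform is the Y-flip y_m = 243.755 − y_svg.

Shape 1 is a rectangle drawn with `<polygon>`. Its stroke #0000ff means cut at S953, F708. After flipping Y the toolpath is (110.202,176.240) → (149.118,176.240) → (149.118,149.417) → (110.202,149.417) → (110.202,176.240), returning to the start.

Shape 2 is a rectangle drawn with `<rect>`. Its stroke #ff8800 means score at S592, F1618. After flipping Y the toolpath is (136.139,155.384) → (216.011,155.384) → (216.011,105.055) → (136.139,105.055) → (136.139,155.384), returning to the start.

Shape 3 is a rectangle drawn with `<rect>`. Its stroke #000000 means engrave at S264, F2222. After flipping Y the toolpath is (143.611,212.351) → (201.493,212.351) → (201.493,103.459) → (143.611,103.459) → (143.611,212.351), returning to the start.

Shape 4 is a line segment drawn with `<path>`. Its stroke #000000 means engrave at S264, F2222. After flipping Y the toolpath is (250.035,141.210) → (5.027,43.356).

Shape 5 is a cubic bezier drawn with `<path>`. Its stroke #ff8800 means score at S592, F1618. After flipping Y the toolpath is (152.964,113.804) → (143.634,117.450) → (129.652,111.849) → (115.827,102.988) → (106.969,96.851) → (107.889,99.425).

Shape 6 is a rectangle drawn with `<path>`. Its stroke #000000 means engrave at S264, F2222. After flipping Y the toolpath is (39.044,150.179) → (125.493,150.179) → (125.493,134.811) → (39.044,134.811) → (39.044,150.179), returning to the start.

G21
G90
G0 X110.202 Y176.240
M4 S953
G1 X149.118 Y176.240 F708
G1 X149.118 Y149.417
G1 X110.202 Y149.417
G1 X110.202 Y176.240
M5
G0 X136.139 Y155.384
M4 S592
G1 X216.011 Y155.384 F1618
G1 X216.011 Y105.055
G1 X136.139 Y105.055
G1 X136.139 Y155.384
M5
G0 X143.611 Y212.351
M4 S264
G1 X201.493 Y212.351 F2222
G1 X201.493 Y103.459
G1 X143.611 Y103.459
G1 X143.611 Y212.351
M5
G0 X250.035 Y141.210
M4 S264
G1 X5.027 Y43.356 F2222
M5
G0 X152.964 Y113.804
M4 S592
G1 X143.634 Y117.450 F1618
G1 X129.652 Y111.849
G1 X115.827 Y102.988
G1 X106.969 Y96.851
G1 X107.889 Y99.425
M5
G0 X39.044 Y150.179
M4 S264
G1 X125.493 Y150.179 F2222
G1 X125.493 Y134.811
G1 X39.044 Y134.811
G1 X39.044 Y150.179
M5
G0 X0.000 Y0.000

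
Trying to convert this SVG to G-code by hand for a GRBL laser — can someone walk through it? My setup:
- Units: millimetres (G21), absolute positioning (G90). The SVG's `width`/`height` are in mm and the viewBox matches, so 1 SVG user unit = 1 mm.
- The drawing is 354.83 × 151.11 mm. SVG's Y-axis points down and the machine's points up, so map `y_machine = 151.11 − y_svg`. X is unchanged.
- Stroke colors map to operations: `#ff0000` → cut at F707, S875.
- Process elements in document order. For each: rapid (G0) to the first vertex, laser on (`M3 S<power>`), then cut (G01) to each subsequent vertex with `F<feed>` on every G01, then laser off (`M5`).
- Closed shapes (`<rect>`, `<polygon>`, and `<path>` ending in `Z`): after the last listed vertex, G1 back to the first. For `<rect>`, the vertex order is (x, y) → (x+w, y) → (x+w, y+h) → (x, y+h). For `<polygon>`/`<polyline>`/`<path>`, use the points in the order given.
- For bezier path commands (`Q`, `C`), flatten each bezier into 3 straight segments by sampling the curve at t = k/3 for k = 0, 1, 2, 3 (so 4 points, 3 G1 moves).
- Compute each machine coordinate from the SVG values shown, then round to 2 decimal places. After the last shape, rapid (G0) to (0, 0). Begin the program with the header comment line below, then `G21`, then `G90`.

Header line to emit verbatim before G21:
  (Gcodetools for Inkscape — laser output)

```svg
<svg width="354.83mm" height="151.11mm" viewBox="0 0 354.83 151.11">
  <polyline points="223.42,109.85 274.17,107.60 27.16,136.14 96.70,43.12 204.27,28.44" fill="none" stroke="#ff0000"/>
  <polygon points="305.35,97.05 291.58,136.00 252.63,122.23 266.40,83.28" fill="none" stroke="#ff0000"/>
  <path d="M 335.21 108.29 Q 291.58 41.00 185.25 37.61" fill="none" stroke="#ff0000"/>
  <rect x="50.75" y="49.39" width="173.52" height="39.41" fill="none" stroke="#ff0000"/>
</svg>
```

Since the viewBox matches the mm dimensions, user units are millimetres directly. The only transform is the Y-flip y_m = 151.11 − y_svg.

Shape 1 is a open polyline drawn with `<polyline>`. Its stroke #ff0000 means cut at S875, F707. After flipping Y the toolpath is (223.42,41.26) → (274.17,43.51) → (27.16,14.97) → (96.70,107.99) → (204.27,122.67).

Shape 2 is a regular polygon drawn with `<polygon>`. Its stroke #ff0000 means cut at S875, F707. After flipping Y the toolpath is (305.35,54.06) → (291.58,15.11) → (252.63,28.88) → (266.40,67.83) → (305.35,54.06), returning to the start.

Shape 3 is a quadratic bezier drawn with `<path>`. Its stroke #ff0000 means cut at S875, F707. After flipping Y the toolpath is (335.21,42.82) → (299.16,80.58) → (249.17,104.14) → (185.25,113.50).

Shape 4 is a rectangle drawn with `<rect>`. Its stroke #ff0000 means cut at S875, F707. After flipping Y the toolpath is (50.75,101.72) → (224.27,101.72) → (224.27,62.31) → (50.75,62.31) → (50.75,101.72), returning to the start.

(Gcodetools for Inkscape — laser output)
G21
G90
G0 X223.42 Y41.26
M3 S875
G01 X274.17 Y43.51 F707
G01 X27.16 Y14.97 F707
G01 X96.70 Y107.99 F707
G01 X204.27 Y122.67 F707
M5
G0 X305.35 Y54.06
M3 S875
G01 X291.58 Y15.11 F707
G01 X252.63 Y28.88 F707
G01 X266.40 Y67.83 F707
G01 X305.35 Y54.06 F707
M5
G0 X335.21 Y42.82
M3 S875
G01 X299.16 Y80.58 F707
G01 X249.17 Y104.14 F707
G01 X185.25 Y113.50 F707
M5
G0 X50.75 Y101.72
M3 S875
G01 X224.27 Y101.72 F707
G01 X224.27 Y62.31 F707
G01 X50.75 Y62.31 F707
G01 X50.75 Y101.72 F707
M5
G0 X0.00 Y0.00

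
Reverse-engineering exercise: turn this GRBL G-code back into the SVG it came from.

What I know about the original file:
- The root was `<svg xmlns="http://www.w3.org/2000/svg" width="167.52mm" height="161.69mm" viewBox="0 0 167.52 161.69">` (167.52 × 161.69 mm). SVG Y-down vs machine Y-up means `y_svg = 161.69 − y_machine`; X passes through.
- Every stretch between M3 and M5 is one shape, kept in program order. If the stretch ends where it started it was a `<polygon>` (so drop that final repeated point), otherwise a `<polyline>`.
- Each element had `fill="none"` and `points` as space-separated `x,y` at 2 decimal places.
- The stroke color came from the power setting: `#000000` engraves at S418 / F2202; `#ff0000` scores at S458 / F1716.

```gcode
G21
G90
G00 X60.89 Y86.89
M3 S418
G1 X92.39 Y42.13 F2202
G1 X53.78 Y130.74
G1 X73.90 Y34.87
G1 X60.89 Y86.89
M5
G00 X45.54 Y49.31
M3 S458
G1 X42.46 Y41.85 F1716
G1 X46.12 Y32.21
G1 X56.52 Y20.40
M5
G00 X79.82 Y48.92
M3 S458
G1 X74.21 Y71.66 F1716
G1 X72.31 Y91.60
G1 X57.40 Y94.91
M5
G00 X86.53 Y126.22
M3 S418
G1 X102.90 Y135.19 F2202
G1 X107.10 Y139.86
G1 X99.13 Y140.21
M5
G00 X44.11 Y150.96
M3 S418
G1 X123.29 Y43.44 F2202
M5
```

<svg xmlns="http://www.w3.org/2000/svg" width="167.52mm" height="161.69mm" viewBox="0 0 167.52 161.69">
  <polygon points="60.89,74.80 92.39,119.56 53.78,30.95 73.90,126.82" fill="none" stroke="#000000"/>
  <polyline points="45.54,112.38 42.46,119.84 46.12,129.48 56.52,141.29" fill="none" stroke="#ff0000"/>
  <polyline points="79.82,112.77 74.21,90.03 72.31,70.09 57.40,66.78" fill="none" stroke="#ff0000"/>
  <polyline points="86.53,35.47 102.90,26.50 107.10,21.83 99.13,21.48" fill="none" stroke="#000000"/>
  <polyline points="44.11,10.73 123.29,118.25" fill="none" stroke="#000000"/>
</svg>

Machine Y-up, SVG Y-down with viewBox height 161.69, so y_svg = 161.69 − y_machine; X carries over.

Run 1: power S418 maps to stroke `#000000` (engrave). The run returns to its start, so emit a `<polygon>` with points (Y-flipped): 60.89,74.80 92.39,119.56 53.78,30.95 73.90,126.82.

Run 2: power S458 maps to stroke `#ff0000` (score). The run is open, so emit a `<polyline>` with points (Y-flipped): 45.54,112.38 42.46,119.84 46.12,129.48 56.52,141.29.

Run 3: the run's S458 means `#ff0000` (score). The run is open, so emit a `<polyline>` with points (Y-flipped): 79.82,112.77 74.21,90.03 72.31,70.09 57.40,66.78.

Run 4: S418 ⇒ engrave layer `#000000`. The run is open, so emit a `<polyline>` with points (Y-flipped): 86.53,35.47 102.90,26.50 107.10,21.83 99.13,21.48.

Run 5: S418 ⇒ engrave layer `#000000`. The run is open, so emit a `<polyline>` with points (Y-flipped): 44.11,10.73 123.29,118.25.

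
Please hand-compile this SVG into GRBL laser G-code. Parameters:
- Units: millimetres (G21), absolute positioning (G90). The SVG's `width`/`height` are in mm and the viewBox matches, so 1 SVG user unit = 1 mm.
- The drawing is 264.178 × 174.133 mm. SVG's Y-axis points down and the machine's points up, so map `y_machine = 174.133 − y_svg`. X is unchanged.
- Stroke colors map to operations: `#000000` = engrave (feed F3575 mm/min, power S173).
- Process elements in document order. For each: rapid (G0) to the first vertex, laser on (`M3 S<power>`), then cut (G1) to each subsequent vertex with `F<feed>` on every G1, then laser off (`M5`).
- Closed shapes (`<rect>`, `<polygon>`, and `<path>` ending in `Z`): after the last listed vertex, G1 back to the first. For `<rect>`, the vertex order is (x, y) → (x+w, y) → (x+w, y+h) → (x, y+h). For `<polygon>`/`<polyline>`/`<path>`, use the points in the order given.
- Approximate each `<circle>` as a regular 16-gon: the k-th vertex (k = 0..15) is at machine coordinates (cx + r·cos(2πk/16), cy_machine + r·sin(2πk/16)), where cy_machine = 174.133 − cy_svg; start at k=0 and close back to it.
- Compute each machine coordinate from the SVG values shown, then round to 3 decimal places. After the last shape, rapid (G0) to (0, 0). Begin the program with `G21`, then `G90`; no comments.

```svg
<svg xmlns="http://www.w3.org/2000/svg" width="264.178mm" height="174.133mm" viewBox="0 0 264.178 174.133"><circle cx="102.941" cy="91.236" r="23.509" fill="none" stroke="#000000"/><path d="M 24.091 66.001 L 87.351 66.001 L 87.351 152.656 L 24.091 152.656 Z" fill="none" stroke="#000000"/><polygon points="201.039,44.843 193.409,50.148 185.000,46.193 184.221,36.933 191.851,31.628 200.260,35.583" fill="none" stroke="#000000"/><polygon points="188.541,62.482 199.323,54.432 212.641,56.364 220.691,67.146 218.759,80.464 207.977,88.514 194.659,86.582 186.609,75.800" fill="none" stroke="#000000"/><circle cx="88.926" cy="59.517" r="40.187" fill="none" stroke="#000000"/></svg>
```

G21
G90
G0 X126.450 Y82.897
M3 S173
G1 X124.660 Y91.894 F3575
G1 X119.564 Y99.520 F3575
G1 X111.938 Y104.616 F3575
G1 X102.941 Y106.406 F3575
G1 X93.944 Y104.616 F3575
G1 X86.318 Y99.520 F3575
G1 X81.222 Y91.894 F3575
G1 X79.432 Y82.897 F3575
G1 X81.222 Y73.900 F3575
G1 X86.318 Y66.274 F3575
G1 X93.944 Y61.178 F3575
G1 X102.941 Y59.388 F3575
G1 X111.938 Y61.178 F3575
G1 X119.564 Y66.274 F3575
G1 X124.660 Y73.900 F3575
G1 X126.450 Y82.897 F3575
M5
G0 X24.091 Y108.132
M3 S173
G1 X87.351 Y108.132 F3575
G1 X87.351 Y21.477 F3575
G1 X24.091 Y21.477 F3575
G1 X24.091 Y108.132 F3575
M5
G0 X201.039 Y129.290
M3 S173
G1 X193.409 Y123.985 F3575
G1 X185.000 Y127.940 F3575
G1 X184.221 Y137.200 F3575
G1 X191.851 Y142.505 F3575
G1 X200.260 Y138.550 F3575
G1 X201.039 Y129.290 F3575
M5
G0 X188.541 Y111.651
M3 S173
G1 X199.323 Y119.701 F3575
G1 X212.641 Y117.769 F3575
G1 X220.691 Y106.987 F3575
G1 X218.759 Y93.669 F3575
G1 X207.977 Y85.619 F3575
G1 X194.659 Y87.551 F3575
G1 X186.609 Y98.333 F3575
G1 X188.541 Y111.651 F3575
M5
G0 X129.113 Y114.616
M3 S173
G1 X126.054 Y129.995 F3575
G1 X117.343 Y143.033 F3575
G1 X104.305 Y151.744 F3575
G1 X88.926 Y154.803 F3575
G1 X73.547 Y151.744 F3575
G1 X60.509 Y143.033 F3575
G1 X51.798 Y129.995 F3575
G1 X48.739 Y114.616 F3575
G1 X51.798 Y99.237 F3575
G1 X60.509 Y86.199 F3575
G1 X73.547 Y77.488 F3575
G1 X88.926 Y74.429 F3575
G1 X104.305 Y77.488 F3575
G1 X117.343 Y86.199 F3575
G1 X126.054 Y99.237 F3575
G1 X129.113 Y114.616 F3575
M5
G0 X0.000 Y0.000

1 u = 1 mm; y_m = 174.133 − y.

[1] `<circle>` circle, #000000→engrave S173 F3575: (126.450,82.897) → (124.660,91.894) → (119.564,99.520) → (111.938,104.616) → (102.941,106.406) → (93.944,104.616) → (86.318,99.520) → (81.222,91.894) → (79.432,82.897) → (81.222,73.900) → (86.318,66.274) → (93.944,61.178) → (102.941,59.388) → (111.938,61.178) → (119.564,66.274) → (124.660,73.900) → (126.450,82.897) (closed)

[2] `<path>` rectangle, #000000→engrave S173 F3575: (24.091,108.132) → (87.351,108.132) → (87.351,21.477) → (24.091,21.477) → (24.091,108.132) (closed)

[3] `<polygon>` regular polygon, #000000→engrave S173 F3575: (201.039,129.290) → (193.409,123.985) → (185.000,127.940) → (184.221,137.200) → (191.851,142.505) → (200.260,138.550) → (201.039,129.290) (closed)

[4] `<polygon>` regular polygon, #000000→engrave S173 F3575: (188.541,111.651) → (199.323,119.701) → (212.641,117.769) → (220.691,106.987) → (218.759,93.669) → (207.977,85.619) → (194.659,87.551) → (186.609,98.333) → (188.541,111.651) (closed)

[5] `<circle>` circle, #000000→engrave S173 F3575: (129.113,114.616) → (126.054,129.995) → (117.343,143.033) → (104.305,151.744) → (88.926,154.803) → (73.547,151.744) → (60.509,143.033) → (51.798,129.995) → (48.739,114.616) → (51.798,99.237) → (60.509,86.199) → (73.547,77.488) → (88.926,74.429) → (104.305,77.488) → (117.343,86.199) → (126.054,99.237) → (129.113,114.616) (closed)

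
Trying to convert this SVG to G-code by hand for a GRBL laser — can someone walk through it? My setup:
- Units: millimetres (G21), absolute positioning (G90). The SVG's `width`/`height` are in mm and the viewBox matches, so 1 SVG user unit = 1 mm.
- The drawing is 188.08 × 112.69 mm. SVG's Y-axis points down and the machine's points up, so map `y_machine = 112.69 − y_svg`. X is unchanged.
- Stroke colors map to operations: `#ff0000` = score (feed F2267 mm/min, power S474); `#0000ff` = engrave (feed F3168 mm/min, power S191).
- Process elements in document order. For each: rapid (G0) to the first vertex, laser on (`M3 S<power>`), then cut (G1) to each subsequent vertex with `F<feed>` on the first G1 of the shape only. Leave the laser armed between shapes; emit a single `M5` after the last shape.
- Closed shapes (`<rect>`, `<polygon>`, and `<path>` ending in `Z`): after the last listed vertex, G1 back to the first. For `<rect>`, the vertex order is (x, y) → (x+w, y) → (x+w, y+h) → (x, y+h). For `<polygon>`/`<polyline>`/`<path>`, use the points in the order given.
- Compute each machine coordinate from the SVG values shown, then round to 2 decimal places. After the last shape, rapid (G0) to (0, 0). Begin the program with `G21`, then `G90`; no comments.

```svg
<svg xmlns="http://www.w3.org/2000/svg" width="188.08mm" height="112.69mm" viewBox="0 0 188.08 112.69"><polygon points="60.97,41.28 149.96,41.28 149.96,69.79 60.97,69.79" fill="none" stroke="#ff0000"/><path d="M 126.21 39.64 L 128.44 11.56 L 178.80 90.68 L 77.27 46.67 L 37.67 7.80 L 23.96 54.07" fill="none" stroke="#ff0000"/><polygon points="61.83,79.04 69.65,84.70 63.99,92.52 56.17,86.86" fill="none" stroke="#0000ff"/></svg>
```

Since the viewBox matches the mm dimensions, user units are millimetres directly. The only transform is the Y-flip y_m = 112.69 − y_svg.

Shape 1 is a rectangle drawn with `<polygon>`. Its stroke #ff0000 means score at S474, F2267. After flipping Y the toolpath is (60.97,71.41) → (149.96,71.41) → (149.96,42.90) → (60.97,42.90) → (60.97,71.41), returning to the start.

Shape 2 is a open polyline drawn with `<path>`. Its stroke #ff0000 means score at S474, F2267. After flipping Y the toolpath is (126.21,73.05) → (128.44,101.13) → (178.80,22.01) → (77.27,66.02) → (37.67,104.89) → (23.96,58.62).

Shape 3 is a regular polygon drawn with `<polygon>`. Its stroke #0000ff means engrave at S191, F3168. After flipping Y the toolpath is (61.83,33.65) → (69.65,27.99) → (63.99,20.17) → (56.17,25.83) → (61.83,33.65), returning to the start.

G21
G90
G0 X60.97 Y71.41
M3 S474
G1 X149.96 Y71.41 F2267
G1 X149.96 Y42.90
G1 X60.97 Y42.90
G1 X60.97 Y71.41
G0 X126.21 Y73.05
M3 S474
G1 X128.44 Y101.13 F2267
G1 X178.80 Y22.01
G1 X77.27 Y66.02
G1 X37.67 Y104.89
G1 X23.96 Y58.62
G0 X61.83 Y33.65
M3 S191
G1 X69.65 Y27.99 F3168
G1 X63.99 Y20.17
G1 X56.17 Y25.83
G1 X61.83 Y33.65
M5
G0 X0.00 Y0.00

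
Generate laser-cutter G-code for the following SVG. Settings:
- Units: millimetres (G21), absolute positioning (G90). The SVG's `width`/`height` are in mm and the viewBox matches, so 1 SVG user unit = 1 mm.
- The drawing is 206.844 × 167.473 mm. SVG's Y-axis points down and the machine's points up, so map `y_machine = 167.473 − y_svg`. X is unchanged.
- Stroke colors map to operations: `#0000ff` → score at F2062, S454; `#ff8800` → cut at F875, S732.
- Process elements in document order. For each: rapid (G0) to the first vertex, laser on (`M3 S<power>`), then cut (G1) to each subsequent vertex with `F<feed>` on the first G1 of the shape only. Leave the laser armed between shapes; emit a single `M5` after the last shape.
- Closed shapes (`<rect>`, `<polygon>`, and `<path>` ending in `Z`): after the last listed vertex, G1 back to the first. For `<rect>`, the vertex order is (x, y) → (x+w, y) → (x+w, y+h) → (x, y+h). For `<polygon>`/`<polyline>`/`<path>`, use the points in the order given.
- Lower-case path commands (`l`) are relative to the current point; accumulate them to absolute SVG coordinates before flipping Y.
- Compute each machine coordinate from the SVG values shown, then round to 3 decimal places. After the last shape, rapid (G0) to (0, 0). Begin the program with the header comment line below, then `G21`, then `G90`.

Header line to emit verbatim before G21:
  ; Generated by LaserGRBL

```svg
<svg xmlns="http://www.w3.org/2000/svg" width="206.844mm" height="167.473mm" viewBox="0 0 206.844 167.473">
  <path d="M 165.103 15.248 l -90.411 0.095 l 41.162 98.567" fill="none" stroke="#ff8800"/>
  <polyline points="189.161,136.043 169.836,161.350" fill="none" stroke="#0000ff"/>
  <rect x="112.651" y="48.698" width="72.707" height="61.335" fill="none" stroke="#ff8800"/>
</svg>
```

1 u = 1 mm; y_m = 167.473 − y.

[1] `<path>` open polyline, #ff8800→cut S732 F875: (165.103,152.225) → (74.692,152.130) → (115.854,53.563)

[2] `<polyline>` line segment, #0000ff→score S454 F2062: (189.161,31.430) → (169.836,6.123)

[3] `<rect>` rectangle, #ff8800→cut S732 F875: (112.651,118.775) → (185.358,118.775) → (185.358,57.440) → (112.651,57.440) → (112.651,118.775) (closed)

; Generated by LaserGRBL
G21
G90
G0 X165.103 Y152.225
M3 S732
G1 X74.692 Y152.130 F875
G1 X115.854 Y53.563
G0 X189.161 Y31.430
M3 S454
G1 X169.836 Y6.123 F2062
G0 X112.651 Y118.775
M3 S732
G1 X185.358 Y118.775 F875
G1 X185.358 Y57.440
G1 X112.651 Y57.440
G1 X112.651 Y118.775
M5
G0 X0.000 Y0.000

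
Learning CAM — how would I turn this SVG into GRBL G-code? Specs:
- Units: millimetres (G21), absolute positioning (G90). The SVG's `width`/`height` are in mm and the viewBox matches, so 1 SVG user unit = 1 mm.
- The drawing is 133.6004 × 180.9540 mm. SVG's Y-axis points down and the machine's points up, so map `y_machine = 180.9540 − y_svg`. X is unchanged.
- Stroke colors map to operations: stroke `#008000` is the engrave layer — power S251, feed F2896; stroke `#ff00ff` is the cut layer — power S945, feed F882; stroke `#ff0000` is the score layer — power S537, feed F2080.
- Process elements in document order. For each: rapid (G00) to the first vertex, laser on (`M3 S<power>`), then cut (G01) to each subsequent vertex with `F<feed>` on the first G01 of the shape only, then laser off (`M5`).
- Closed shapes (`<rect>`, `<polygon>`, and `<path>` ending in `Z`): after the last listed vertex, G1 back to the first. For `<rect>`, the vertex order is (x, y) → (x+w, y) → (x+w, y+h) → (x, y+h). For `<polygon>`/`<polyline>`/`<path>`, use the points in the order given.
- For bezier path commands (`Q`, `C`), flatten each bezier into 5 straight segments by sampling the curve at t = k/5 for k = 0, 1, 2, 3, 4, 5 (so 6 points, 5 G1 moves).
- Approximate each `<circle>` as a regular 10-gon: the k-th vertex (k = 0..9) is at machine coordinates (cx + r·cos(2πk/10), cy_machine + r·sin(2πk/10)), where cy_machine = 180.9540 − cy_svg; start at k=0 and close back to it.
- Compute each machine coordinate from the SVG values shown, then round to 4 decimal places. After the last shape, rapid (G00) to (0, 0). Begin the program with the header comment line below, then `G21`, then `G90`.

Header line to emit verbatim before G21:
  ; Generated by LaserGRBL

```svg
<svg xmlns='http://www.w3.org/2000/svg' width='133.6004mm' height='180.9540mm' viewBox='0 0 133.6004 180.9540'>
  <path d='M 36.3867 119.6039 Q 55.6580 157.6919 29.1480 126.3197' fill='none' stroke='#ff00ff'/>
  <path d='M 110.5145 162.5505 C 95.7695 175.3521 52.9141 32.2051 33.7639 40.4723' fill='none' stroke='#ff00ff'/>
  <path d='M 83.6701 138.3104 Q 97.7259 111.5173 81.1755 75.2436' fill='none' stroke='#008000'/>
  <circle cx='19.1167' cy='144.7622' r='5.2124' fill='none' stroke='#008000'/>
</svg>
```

; Generated by LaserGRBL
G21
G90
G00 X36.3867 Y61.3501
M3 S945
G01 X42.2640 Y48.8933 F882
G01 X44.4787 Y41.9933
G01 X43.0310 Y40.6502
G01 X37.9207 Y44.8638
G01 X29.1480 Y54.6343
M5
G00 X110.5145 Y18.4035
M3 S945
G01 X98.7088 Y26.9775 F882
G01 X82.6437 Y58.2257
G01 X64.8064 Y97.3947
G01 X47.6841 Y129.7312
G01 X33.7639 Y140.4817
M5
G00 X83.6701 Y42.6436
M3 S251
G01 X88.0682 Y53.7401 F2896
G01 X90.0177 Y65.5950
G01 X89.5188 Y78.2083
G01 X86.5714 Y91.5801
G01 X81.1755 Y105.7104
M5
G00 X24.3291 Y36.1918
M3 S251
G01 X23.3336 Y39.2556 F2896
G01 X20.7274 Y41.1491
G01 X17.5060 Y41.1491
G01 X14.8998 Y39.2556
G01 X13.9043 Y36.1918
G01 X14.8998 Y33.1280
G01 X17.5060 Y31.2345
G01 X20.7274 Y31.2345
G01 X23.3336 Y33.1280
G01 X24.3291 Y36.1918
M5
G00 X0.0000 Y0.0000

1 u = 1 mm; y_m = 180.9540 − y.

[1] `<path>` quadratic bezier, #ff00ff→cut S945 F882: (36.3867,61.3501) → (42.2640,48.8933) → (44.4787,41.9933) → (43.0310,40.6502) → (37.9207,44.8638) → (29.1480,54.6343)

[2] `<path>` cubic bezier, #ff00ff→cut S945 F882: (110.5145,18.4035) → (98.7088,26.9775) → (82.6437,58.2257) → (64.8064,97.3947) → (47.6841,129.7312) → (33.7639,140.4817)

[3] `<path>` quadratic bezier, #008000→engrave S251 F2896: (83.6701,42.6436) → (88.0682,53.7401) → (90.0177,65.5950) → (89.5188,78.2083) → (86.5714,91.5801) → (81.1755,105.7104)

[4] `<circle>` circle, #008000→engrave S251 F2896: (24.3291,36.1918) → (23.3336,39.2556) → (20.7274,41.1491) → (17.5060,41.1491) → (14.8998,39.2556) → (13.9043,36.1918) → (14.8998,33.1280) → (17.5060,31.2345) → (20.7274,31.2345) → (23.3336,33.1280) → (24.3291,36.1918) (closed)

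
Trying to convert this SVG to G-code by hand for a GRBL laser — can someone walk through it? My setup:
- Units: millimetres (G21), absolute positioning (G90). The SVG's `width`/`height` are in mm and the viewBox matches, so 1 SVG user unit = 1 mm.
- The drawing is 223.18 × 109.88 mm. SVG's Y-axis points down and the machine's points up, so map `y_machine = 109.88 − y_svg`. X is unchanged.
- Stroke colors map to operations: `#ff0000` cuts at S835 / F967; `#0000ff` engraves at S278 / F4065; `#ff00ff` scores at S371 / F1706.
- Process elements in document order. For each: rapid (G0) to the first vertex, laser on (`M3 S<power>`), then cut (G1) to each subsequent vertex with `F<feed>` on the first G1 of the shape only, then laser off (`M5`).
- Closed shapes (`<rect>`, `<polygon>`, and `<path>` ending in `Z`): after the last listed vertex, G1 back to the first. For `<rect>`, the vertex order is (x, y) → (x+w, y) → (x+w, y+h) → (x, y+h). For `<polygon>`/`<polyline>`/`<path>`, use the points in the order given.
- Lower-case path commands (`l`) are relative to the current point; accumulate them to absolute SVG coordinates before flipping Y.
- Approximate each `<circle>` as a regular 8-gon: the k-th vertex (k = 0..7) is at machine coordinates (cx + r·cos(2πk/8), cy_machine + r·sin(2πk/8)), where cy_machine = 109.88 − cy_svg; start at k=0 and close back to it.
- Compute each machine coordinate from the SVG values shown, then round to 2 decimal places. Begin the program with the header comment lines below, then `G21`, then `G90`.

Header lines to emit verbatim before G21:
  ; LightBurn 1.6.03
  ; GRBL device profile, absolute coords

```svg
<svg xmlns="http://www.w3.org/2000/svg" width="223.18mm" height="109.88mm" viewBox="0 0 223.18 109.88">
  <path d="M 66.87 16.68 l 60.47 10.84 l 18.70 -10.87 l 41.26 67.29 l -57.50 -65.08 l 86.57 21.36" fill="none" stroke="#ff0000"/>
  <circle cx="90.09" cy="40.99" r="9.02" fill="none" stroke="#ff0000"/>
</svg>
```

viewBox `0 0 223.18 109.88` with mm width/height → 1 unit = 1 mm. Flip: y_m = 109.88 − y_svg.

**Shape 1** — `<path>` open polyline, stroke `#ff0000` → cut (S835, F967). Machine vertices: (66.87,93.20) → (127.34,82.36) → (146.04,93.23) → (187.30,25.94) → (129.80,91.02) → (216.37,69.66). Open path.

**Shape 2** — `<circle>` circle, stroke `#ff0000` → cut (S835, F967). Machine vertices: (99.11,68.89) → (96.47,75.27) → (90.09,77.91) → (83.71,75.27) → (81.07,68.89) → (83.71,62.51) → (90.09,59.87) → (96.47,62.51) → (99.11,68.89). Closed: final G1 returns to the first vertex.

; LightBurn 1.6.03
; GRBL device profile, absolute coords
G21
G90
G0 X66.87 Y93.20
M3 S835
G1 X127.34 Y82.36 F967
G1 X146.04 Y93.23
G1 X187.30 Y25.94
G1 X129.80 Y91.02
G1 X216.37 Y69.66
M5
G0 X99.11 Y68.89
M3 S835
G1 X96.47 Y75.27 F967
G1 X90.09 Y77.91
G1 X83.71 Y75.27
G1 X81.07 Y68.89
G1 X83.71 Y62.51
G1 X90.09 Y59.87
G1 X96.47 Y62.51
G1 X99.11 Y68.89
M5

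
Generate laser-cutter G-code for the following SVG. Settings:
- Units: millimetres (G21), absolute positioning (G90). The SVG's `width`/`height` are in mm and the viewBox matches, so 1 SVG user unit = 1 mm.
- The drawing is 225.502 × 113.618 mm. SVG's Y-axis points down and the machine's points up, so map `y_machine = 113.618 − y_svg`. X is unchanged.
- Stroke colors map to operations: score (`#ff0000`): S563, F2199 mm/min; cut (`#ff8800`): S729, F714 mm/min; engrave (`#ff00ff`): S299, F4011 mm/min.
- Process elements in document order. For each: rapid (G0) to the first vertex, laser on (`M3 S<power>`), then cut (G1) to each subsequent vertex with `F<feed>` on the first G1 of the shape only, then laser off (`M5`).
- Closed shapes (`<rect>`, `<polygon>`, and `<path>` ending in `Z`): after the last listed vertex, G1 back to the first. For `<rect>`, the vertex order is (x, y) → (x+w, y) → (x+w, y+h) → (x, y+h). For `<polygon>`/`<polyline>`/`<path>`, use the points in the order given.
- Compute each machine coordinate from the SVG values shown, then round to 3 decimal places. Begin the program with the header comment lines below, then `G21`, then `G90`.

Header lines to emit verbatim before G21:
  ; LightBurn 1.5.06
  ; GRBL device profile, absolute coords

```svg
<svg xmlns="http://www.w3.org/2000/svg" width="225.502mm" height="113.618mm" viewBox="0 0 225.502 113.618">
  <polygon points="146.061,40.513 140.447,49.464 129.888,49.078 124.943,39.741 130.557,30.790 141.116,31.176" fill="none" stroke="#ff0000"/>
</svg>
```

; LightBurn 1.5.06
; GRBL device profile, absolute coords
G21
G90
G0 X146.061 Y73.105
M3 S563
G1 X140.447 Y64.154 F2199
G1 X129.888 Y64.540
G1 X124.943 Y73.877
G1 X130.557 Y82.828
G1 X141.116 Y82.442
G1 X146.061 Y73.105
M5

viewBox `0 0 225.502 113.618` with mm width/height → 1 unit = 1 mm. Flip: y_m = 113.618 − y_svg.

**Shape 1** — `<polygon>` regular polygon, stroke `#ff0000` → score (S563, F2199). Machine vertices: (146.061,73.105) → (140.447,64.154) → (129.888,64.540) → (124.943,73.877) → (130.557,82.828) → (141.116,82.442) → (146.061,73.105). Closed: final G1 returns to the first vertex.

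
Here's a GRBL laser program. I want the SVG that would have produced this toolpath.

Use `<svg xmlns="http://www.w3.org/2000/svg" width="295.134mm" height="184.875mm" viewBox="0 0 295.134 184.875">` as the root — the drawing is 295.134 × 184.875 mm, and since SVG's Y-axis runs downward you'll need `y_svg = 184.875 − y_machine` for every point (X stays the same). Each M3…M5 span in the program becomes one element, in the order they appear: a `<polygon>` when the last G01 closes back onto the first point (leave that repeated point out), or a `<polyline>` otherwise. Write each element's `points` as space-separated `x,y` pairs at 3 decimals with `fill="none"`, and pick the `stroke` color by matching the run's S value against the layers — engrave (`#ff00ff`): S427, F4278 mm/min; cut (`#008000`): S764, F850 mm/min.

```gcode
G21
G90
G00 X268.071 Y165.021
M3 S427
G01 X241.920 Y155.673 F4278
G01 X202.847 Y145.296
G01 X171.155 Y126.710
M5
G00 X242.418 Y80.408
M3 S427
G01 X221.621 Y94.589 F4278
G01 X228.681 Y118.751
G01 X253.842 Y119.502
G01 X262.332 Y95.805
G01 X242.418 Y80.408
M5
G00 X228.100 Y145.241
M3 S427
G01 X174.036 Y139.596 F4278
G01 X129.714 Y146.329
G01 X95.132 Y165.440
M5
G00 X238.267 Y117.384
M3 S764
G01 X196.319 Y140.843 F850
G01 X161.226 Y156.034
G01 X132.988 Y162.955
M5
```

Each laser-on run becomes one SVG element. Flip Y back into SVG space with y_svg = 184.875 − y_machine.

Run 1: S427 ⇒ engrave layer `#ff00ff`. The run is open, so emit a `<polyline>` with points (Y-flipped): 268.071,19.854 241.920,29.202 202.847,39.579 171.155,58.165.

Run 2: power S427 maps to stroke `#ff00ff` (engrave). The run returns to its start, so emit a `<polygon>` with points (Y-flipped): 242.418,104.467 221.621,90.286 228.681,66.124 253.842,65.373 262.332,89.070.

Run 3: the run's S427 means `#ff00ff` (engrave). The run is open, so emit a `<polyline>` with points (Y-flipped): 228.100,39.634 174.036,45.279 129.714,38.546 95.132,19.435.

Run 4: S764 ⇒ cut layer `#008000`. The run is open, so emit a `<polyline>` with points (Y-flipped): 238.267,67.491 196.319,44.032 161.226,28.841 132.988,21.920.

<svg xmlns="http://www.w3.org/2000/svg" width="295.134mm" height="184.875mm" viewBox="0 0 295.134 184.875">
  <polyline points="268.071,19.854 241.920,29.202 202.847,39.579 171.155,58.165" fill="none" stroke="#ff00ff"/>
  <polygon points="242.418,104.467 221.621,90.286 228.681,66.124 253.842,65.373 262.332,89.070" fill="none" stroke="#ff00ff"/>
  <polyline points="228.100,39.634 174.036,45.279 129.714,38.546 95.132,19.435" fill="none" stroke="#ff00ff"/>
  <polyline points="238.267,67.491 196.319,44.032 161.226,28.841 132.988,21.920" fill="none" stroke="#008000"/>
</svg>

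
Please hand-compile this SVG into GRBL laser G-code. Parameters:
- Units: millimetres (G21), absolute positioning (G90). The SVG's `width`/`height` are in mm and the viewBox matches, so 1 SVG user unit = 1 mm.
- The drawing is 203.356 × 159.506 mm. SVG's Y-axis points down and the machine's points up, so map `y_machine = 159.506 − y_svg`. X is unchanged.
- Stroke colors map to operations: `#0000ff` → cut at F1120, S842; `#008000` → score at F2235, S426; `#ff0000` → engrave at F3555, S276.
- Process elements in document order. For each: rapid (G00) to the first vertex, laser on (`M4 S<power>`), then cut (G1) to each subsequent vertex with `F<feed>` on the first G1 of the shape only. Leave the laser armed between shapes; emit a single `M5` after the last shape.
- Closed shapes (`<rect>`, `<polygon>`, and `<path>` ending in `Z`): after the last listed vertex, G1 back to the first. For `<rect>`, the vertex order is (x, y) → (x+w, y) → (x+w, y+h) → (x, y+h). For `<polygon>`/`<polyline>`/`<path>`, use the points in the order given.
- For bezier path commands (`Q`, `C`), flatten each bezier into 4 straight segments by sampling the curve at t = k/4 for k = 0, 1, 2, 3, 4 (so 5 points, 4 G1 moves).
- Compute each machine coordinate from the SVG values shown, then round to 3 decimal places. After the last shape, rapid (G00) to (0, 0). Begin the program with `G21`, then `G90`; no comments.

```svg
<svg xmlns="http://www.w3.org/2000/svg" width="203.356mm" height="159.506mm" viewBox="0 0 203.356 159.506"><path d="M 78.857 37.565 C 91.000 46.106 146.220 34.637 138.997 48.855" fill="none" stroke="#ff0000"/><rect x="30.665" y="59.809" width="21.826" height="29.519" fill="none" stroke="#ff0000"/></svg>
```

viewBox `0 0 203.356 159.506` with mm width/height → 1 unit = 1 mm. Flip: y_m = 159.506 − y_svg.

**Shape 1** — `<path>` cubic bezier, stroke `#ff0000` → engrave (S276, F3555). Control points (SVG): P0=(78.857,37.565), P1=(91.000,46.106), P2=(146.220,34.637), P3=(138.997,48.855); sampled at t=k/4. Machine vertices: (78.857,121.941) → (94.392,118.573) → (116.189,118.425) → (134.355,117.212) → (138.997,110.651). Open path.

**Shape 2** — `<rect>` rectangle, stroke `#ff0000` → engrave (S276, F3555). Machine vertices: (30.665,99.697) → (52.491,99.697) → (52.491,70.178) → (30.665,70.178) → (30.665,99.697). Closed: final G1 returns to the first vertex.

G21
G90
G00 X78.857 Y121.941
M4 S276
G1 X94.392 Y118.573 F3555
G1 X116.189 Y118.425
G1 X134.355 Y117.212
G1 X138.997 Y110.651
G00 X30.665 Y99.697
M4 S276
G1 X52.491 Y99.697 F3555
G1 X52.491 Y70.178
G1 X30.665 Y70.178
G1 X30.665 Y99.697
M5
G00 X0.000 Y0.000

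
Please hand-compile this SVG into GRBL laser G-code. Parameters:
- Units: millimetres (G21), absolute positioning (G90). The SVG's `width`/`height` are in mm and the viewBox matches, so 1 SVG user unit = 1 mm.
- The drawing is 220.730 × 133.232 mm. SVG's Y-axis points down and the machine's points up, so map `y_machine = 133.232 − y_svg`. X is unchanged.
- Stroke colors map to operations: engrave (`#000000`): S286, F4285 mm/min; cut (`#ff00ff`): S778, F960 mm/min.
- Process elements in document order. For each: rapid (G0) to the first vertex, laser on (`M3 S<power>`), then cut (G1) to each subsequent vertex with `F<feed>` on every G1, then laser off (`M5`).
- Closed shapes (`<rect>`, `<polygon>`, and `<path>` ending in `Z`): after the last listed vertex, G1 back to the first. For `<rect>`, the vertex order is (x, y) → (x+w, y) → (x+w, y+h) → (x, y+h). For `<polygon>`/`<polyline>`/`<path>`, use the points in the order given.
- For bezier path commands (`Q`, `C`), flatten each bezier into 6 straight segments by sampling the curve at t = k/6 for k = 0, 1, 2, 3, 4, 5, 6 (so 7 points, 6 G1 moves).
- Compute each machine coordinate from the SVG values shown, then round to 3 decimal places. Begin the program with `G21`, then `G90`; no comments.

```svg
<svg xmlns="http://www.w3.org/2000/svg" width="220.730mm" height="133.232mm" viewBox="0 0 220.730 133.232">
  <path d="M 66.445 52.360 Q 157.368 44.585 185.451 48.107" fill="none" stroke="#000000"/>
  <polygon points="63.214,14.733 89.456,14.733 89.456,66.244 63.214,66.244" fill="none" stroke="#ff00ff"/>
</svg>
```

Since the viewBox matches the mm dimensions, user units are millimetres directly. The only transform is the Y-flip y_m = 133.232 − y_svg.

Shape 1 is a quadratic bezier drawn with `<path>`. Its stroke #000000 means engrave at S286, F4285. After flipping Y the toolpath is (66.445,80.872) → (95.007,83.150) → (120.078,84.800) → (141.658,85.823) → (159.747,86.218) → (174.344,85.985) → (185.451,85.125).

Shape 2 is a rectangle drawn with `<polygon>`. Its stroke #ff00ff means cut at S778, F960. After flipping Y the toolpath is (63.214,118.499) → (89.456,118.499) → (89.456,66.988) → (63.214,66.988) → (63.214,118.499), returning to the start.

G21
G90
G0 X66.445 Y80.872
M3 S286
G1 X95.007 Y83.150 F4285
G1 X120.078 Y84.800 F4285
G1 X141.658 Y85.823 F4285
G1 X159.747 Y86.218 F4285
G1 X174.344 Y85.985 F4285
G1 X185.451 Y85.125 F4285
M5
G0 X63.214 Y118.499
M3 S778
G1 X89.456 Y118.499 F960
G1 X89.456 Y66.988 F960
G1 X63.214 Y66.988 F960
G1 X63.214 Y118.499 F960
M5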